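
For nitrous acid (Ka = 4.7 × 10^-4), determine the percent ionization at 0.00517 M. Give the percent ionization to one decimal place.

25.9%

HNO2 ⇌ NO2- + H+; let x = [H+] at equilibrium.
Ka = x²/(C₀ − x); solving the quadratic gives x = 1.34 × 10^-3 M.
Fraction ionized = 1.34 × 10^-3 / 0.00517 = 0.2592 → 25.9%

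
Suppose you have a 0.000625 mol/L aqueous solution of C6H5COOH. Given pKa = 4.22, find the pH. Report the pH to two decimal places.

C6H5COOH ⇌ C6H5COO- + H+
Ka = 10^(−4.22) = 6.03 × 10^-5
From the ICE table, Ka = [H+]²/(0.000625 − [H+]) = 6.03 × 10^-5.
Here C₀/Ka ≈ 10.4, so the small-[H+] approximation fails. Use the quadratic:
[H+] = (−Ka + √(Ka² + 4·Ka·C₀))/2 = 1.66 × 10^-4 M
pH = −log[H+] = −log(1.66 × 10^-4) = 3.78

pH = 3.78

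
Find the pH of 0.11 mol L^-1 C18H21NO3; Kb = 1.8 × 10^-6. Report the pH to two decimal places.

C18H21NO3 + H2O ⇌ C18H22NO3+ + OH-
Kb = x²/(0.11 − x) = 1.8 × 10^-6
Assume x ≪ 0.11: x ≈ √(1.8 × 10^-6 × 0.11) = 4.45 × 10^-4 M
pOH = 3.35, so pH = 14.00 − pOH = 10.65

pH = 10.65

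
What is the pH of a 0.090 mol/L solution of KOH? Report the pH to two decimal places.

pH = 12.95

KOH is a strong base; [OH-] = 0.09 M.
pOH = -log(0.09) = 1.05
pH = 14.00 - 1.05 = 12.95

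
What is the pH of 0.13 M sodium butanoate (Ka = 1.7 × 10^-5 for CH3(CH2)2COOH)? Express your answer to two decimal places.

CH3(CH2)2COO- is the conjugate base of the weak acid CH3(CH2)2COOH.
Kb = Kw/Ka = 1.0×10^-14 / 1.7 × 10^-5 = 5.88 × 10^-10
From the ICE table, Kb = [OH-]²/(0.13 − [OH-]) = 5.88 × 10^-10.
Assume [OH-] ≪ 0.13: [OH-] ≈ √(5.88 × 10^-10 × 0.13) = 8.74 × 10^-6 M
([OH-]/C₀ = 0.0067% < 5%, so the approximation holds.)
pOH = −log(8.74 × 10^-6) = 5.06; pH = 14.00 − 5.06 = 8.94

pH = 8.94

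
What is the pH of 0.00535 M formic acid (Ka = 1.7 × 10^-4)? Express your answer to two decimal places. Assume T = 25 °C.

pH = 3.06

HCOOH ⇌ HCOO- + H+
Ka = [H+]²/(0.00535 − [H+]) = 1.7 × 10^-4
[H+] is not negligible relative to C₀; solve [H+]² + 0.00017·[H+] − 9.1e-07 = 0.
[H+] = [−0.00017 + √(0.00017² + 3.64e-06)]/2 = 8.72 × 10^-4 M
pH = −log(8.72 × 10^-4) = 3.06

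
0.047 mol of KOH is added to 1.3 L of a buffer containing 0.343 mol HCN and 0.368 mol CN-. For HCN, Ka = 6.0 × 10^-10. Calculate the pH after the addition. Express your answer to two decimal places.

After neutralization: n(HCN) = 0.296 mol, n(CN-) = 0.415 mol.
pKa = −log(6.0 × 10^-10) = 9.222
Henderson–Hasselbalch with mole ratio 0.415/0.296: pH = 9.222 + (+0.147)

pH = 9.37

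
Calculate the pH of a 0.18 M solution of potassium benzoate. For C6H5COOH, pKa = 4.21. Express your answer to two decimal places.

C6H5COO- is the conjugate base of the weak acid C6H5COOH.
Ka = 10^(−4.21) = 6.17 × 10^-5
Kb = Kw/Ka = 1.0×10^-14 / 6.17 × 10^-5 = 1.62 × 10^-10
Kb = x²/(0.18 − x) = 1.62 × 10^-10
Since Kb ≪ C₀, x ≈ √(Kb·C₀) = 5.40 × 10^-6 M.
pOH = −log(5.40 × 10^-6) = 5.27; pH = 14.00 − 5.27 = 8.73

pH = 8.73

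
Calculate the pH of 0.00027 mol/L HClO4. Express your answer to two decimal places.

HClO4 is a strong acid and dissociates completely, so [H+] = 0.00027 M.
pH = -log(0.00027) = 3.57

pH = 3.57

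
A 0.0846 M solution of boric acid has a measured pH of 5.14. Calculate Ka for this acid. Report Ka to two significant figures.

[H+] = 10^(-5.14) = 7.24 × 10^-6 M
At equilibrium [HA] = 0.0846 − 7.24 × 10^-6 = 8.46 × 10^-2 M
Ka = [H+][A-]/[HA] = (7.24 × 10^-6)² / 8.46 × 10^-2 = 6.2 × 10^-10

Ka = 6.2 × 10^-10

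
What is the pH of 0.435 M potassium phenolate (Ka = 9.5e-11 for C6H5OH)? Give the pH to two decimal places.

C6H5O- is the conjugate base of the weak acid C6H5OH.
Kb = Kw/Ka = 1.0×10^-14 / 9.5 × 10^-11 = 1.05 × 10^-4
From the ICE table, Kb = [OH-]²/(0.435 − [OH-]) = 1.05 × 10^-4.
Neglecting [OH-] in the denominator: [OH-] = √(1.05 × 10^-4 × 0.435) = 6.76 × 10^-3 M
pOH = 2.17, so pH = 14.00 − pOH = 11.83

pH = 11.83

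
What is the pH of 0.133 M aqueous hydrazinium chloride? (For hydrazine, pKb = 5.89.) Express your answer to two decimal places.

N2H5+ is the conjugate acid of the weak base N2H4.
Kb = 10^(−5.89) = 1.29 × 10^-6
Ka = Kw/Kb = 1.0×10^-14 / 1.29 × 10^-6 = 7.75 × 10^-9
Ka = x²/(0.133 − x) = 7.75 × 10^-9
Neglecting x in the denominator: x = √(7.75 × 10^-9 × 0.133) = 3.21 × 10^-5 M
pH = −log[H+] = −log(3.21 × 10^-5) = 4.49

pH = 4.49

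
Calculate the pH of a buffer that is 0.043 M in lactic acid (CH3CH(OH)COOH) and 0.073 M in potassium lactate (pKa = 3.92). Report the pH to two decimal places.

pH = 4.15

pH = pKa + log([A⁻]/[HA]) = 3.92 + log(0.073/0.043)
pH = 3.92 + (+0.230) = 4.15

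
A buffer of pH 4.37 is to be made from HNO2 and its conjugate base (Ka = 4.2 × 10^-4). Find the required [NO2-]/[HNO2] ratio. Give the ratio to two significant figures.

ratio = 9.8

pKa = -log(4.2 × 10^-4) = 3.377
pH = pKa + log(r) ⇒ log(r) = 4.37 − 3.377 = +0.993
r = [NO2-]/[HNO2] = 10^(+0.993) = 9.84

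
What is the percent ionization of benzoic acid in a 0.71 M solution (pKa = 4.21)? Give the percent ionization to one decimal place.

0.9%

C6H5COOH ⇌ C6H5COO- + H+; let x = [H+] at equilibrium.
Ka = 10^(−4.21) = 6.17 × 10^-5
x ≈ √(Ka·C₀) = √(6.17 × 10^-5 × 0.71) = 6.62 × 10^-3 M
% ionization = x/C₀ × 100% = 6.62 × 10^-3/0.71 × 100% = 0.9%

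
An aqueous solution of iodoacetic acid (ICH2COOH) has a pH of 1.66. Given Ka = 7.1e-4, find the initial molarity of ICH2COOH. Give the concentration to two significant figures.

[H+] = 10^(-1.66) = 2.19 × 10^-2 M = x
Ka = x²/(C₀ − x) ⇒ C₀ = x + x²/Ka
C₀ = 2.19 × 10^-2 + (2.19 × 10^-2)²/(7.1 × 10^-4) = 6.97 × 10^-1 M

C₀ = 7.0 × 10^-1 M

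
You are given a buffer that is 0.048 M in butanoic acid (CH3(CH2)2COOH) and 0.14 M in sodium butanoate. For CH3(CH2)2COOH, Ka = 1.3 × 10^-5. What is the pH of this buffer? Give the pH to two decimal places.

pKa = −log(1.3 × 10^-5) = 4.886
Using pH = pKa + log([base]/[acid]) with [base]/[acid] = 0.14/0.048:
pH = 4.886 + (+0.465) = 5.35

pH = 5.35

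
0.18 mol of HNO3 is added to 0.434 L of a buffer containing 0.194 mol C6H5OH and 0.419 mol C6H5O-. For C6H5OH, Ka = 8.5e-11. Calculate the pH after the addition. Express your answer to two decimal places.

pH = 9.88

Added H+ converts C6H5O- to C6H5OH: C6H5OH → 0.374 mol, C6H5O- → 0.239 mol.
pKa = −log(8.5 × 10^-11) = 10.071
pH = pKa + log(n_C6H5O-/n_C6H5OH) = 10.071 + log(0.239/0.374) = 10.071 + (-0.194)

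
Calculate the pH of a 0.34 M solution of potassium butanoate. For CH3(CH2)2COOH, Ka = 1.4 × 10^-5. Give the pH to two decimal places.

CH3(CH2)2COO- is the conjugate base of the weak acid CH3(CH2)2COOH.
Kb = Kw/Ka = 1.0×10^-14 / 1.4 × 10^-5 = 7.14 × 10^-10
Kb = [OH-]²/(0.34 − [OH-]) = 7.14 × 10^-10
Since Kb ≪ C₀, [OH-] ≈ √(Kb·C₀) = 1.56 × 10^-5 M.
([OH-]/C₀ = 0.0046% < 5%, so the approximation holds.)
pOH = −log(1.56 × 10^-5) = 4.81; pH = 14.00 − 4.81 = 9.19

pH = 9.19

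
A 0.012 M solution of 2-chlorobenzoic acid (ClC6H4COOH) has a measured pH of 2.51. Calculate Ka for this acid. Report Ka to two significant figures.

Ka = 1.1 × 10^-3

[H+] = 10^(-2.51) = 3.09 × 10^-3 M
At equilibrium [HA] = 0.012 − 3.09 × 10^-3 = 8.91 × 10^-3 M
Ka = [H+][A-]/[HA] = (3.09 × 10^-3)² / 8.91 × 10^-3 = 1.1 × 10^-3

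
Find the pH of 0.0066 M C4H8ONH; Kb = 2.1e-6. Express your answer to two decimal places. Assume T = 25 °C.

pH = 10.07

C4H8ONH + H2O ⇌ C4H8ONH2+ + OH-
Kb = x²/(0.0066 − x) = 2.1 × 10^-6
Since Kb ≪ C₀, x ≈ √(Kb·C₀) = 1.18 × 10^-4 M.
Check: 1.8% ionized — well under 5%, approximation valid.
pOH = −log(1.18 × 10^-4) = 3.93; pH = 14.00 − 3.93 = 10.07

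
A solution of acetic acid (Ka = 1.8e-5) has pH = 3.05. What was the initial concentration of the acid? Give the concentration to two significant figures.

C₀ = 4.5 × 10^-2 M

[H+] = 10^(-3.05) = 8.91 × 10^-4 M = x
Ka = x²/(C₀ − x) ⇒ C₀ = x + x²/Ka
C₀ = 8.91 × 10^-4 + (8.91 × 10^-4)²/(1.8 × 10^-5) = 4.50 × 10^-2 M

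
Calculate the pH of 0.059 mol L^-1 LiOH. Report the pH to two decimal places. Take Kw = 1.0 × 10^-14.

LiOH is a strong base; [OH-] = 0.059 M.
pOH = -log(0.059) = 1.23
pH = 14.00 - 1.23 = 12.77

pH = 12.77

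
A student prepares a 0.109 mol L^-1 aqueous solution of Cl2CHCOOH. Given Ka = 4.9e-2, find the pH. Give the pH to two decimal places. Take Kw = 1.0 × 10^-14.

pH = 1.28

Cl2CHCOOH ⇌ Cl2CHCOO- + H+
Ka = [H+]²/(0.109 − [H+]) = 4.9 × 10^-2
Here C₀/Ka ≈ 2.22, so the small-[H+] approximation fails. Use the quadratic:
[H+] = [−0.049 + √(0.049² + 0.0214)]/2 = 5.26 × 10^-2 M
pH = −log[H+] = −log(5.26 × 10^-2) = 1.28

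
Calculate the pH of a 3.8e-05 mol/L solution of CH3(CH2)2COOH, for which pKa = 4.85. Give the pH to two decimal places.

CH3(CH2)2COOH ⇌ CH3(CH2)2COO- + H+
Ka = 10^(−4.85) = 1.41 × 10^-5
Ka = x²/(3.8e-05 − x) = 1.41 × 10^-5
The 5% rule fails; solving x² + Ka·x − Ka·C₀ = 0 exactly:
x = (−Ka + √(Ka² + 4·Ka·C₀))/2 = 1.71 × 10^-5 M
pH = −log[H+] = −log(1.71 × 10^-5) = 4.77

pH = 4.77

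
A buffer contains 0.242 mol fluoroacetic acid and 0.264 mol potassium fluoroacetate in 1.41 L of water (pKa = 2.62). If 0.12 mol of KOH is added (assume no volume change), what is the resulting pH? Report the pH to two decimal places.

After neutralization: n(FCH2COOH) = 0.122 mol, n(FCH2COO-) = 0.384 mol.
pH = pKa + log([A⁻]/[HA]) = 2.62 + log(0.384/0.122) = 2.62 +0.498

pH = 3.12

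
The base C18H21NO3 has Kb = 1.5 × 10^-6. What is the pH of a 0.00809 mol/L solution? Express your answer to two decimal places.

pH = 10.04

C18H21NO3 + H2O ⇌ C18H22NO3+ + OH-
Let x = [OH-] at equilibrium. Kb = x²/(0.00809 − x).
Assume x ≪ 0.00809: x ≈ √(1.5 × 10^-6 × 0.00809) = 1.10 × 10^-4 M
pOH = 3.96, so pH = 14.00 − pOH = 10.04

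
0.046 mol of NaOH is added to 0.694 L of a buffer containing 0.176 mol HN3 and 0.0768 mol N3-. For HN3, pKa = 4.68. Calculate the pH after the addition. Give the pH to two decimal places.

OH- converts HN3 to N3-: HN3 → 0.13 mol, N3- → 0.123 mol.
Henderson–Hasselbalch with mole ratio 0.123/0.13: pH = 4.68 + (-0.024)

pH = 4.66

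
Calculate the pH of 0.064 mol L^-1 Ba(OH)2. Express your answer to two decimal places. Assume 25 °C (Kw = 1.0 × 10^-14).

Ba(OH)2 is a strong base (each formula unit releases 2 OH-); [OH-] = 0.128 M.
pOH = -log(0.128) = 0.89
pH = 14.00 - 0.89 = 13.11

pH = 13.11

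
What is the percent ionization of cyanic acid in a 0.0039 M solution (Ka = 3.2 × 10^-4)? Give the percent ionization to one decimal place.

24.8%

HOCN ⇌ OCN- + H+; let x = [H+] at equilibrium.
Solve x² + 0.00032x − 1.25e-06 = 0 → x = 9.69 × 10^-4 M
% ionization = x/C₀ × 100% = 9.69 × 10^-4/0.0039 × 100% = 24.8%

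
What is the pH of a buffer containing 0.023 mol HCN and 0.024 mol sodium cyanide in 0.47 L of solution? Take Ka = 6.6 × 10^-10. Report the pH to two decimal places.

pH = 9.20

pKa = −log(6.6 × 10^-10) = 9.180
Using pH = pKa + log([base]/[acid]) with [base]/[acid] = 0.024/0.023:
pH = 9.180 + (+0.018) = 9.20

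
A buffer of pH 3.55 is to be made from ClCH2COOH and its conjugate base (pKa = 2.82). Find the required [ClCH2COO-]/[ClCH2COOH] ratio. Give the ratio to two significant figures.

ratio = 5.4

pH = pKa + log(r) ⇒ log(r) = 3.55 − 2.82 = +0.73
r = [ClCH2COO-]/[ClCH2COOH] = 10^(+0.73) = 5.37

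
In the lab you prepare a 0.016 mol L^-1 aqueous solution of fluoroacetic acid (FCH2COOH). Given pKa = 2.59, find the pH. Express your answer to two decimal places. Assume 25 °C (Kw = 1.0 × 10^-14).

pH = 2.28

FCH2COOH ⇌ FCH2COO- + H+
Ka = 10^(−2.59) = 2.57 × 10^-3
Ka = [H+]²/(0.016 − [H+]) = 2.57 × 10^-3
The 5% rule fails; solving [H+]² + Ka·[H+] − Ka·C₀ = 0 exactly:
[H+] = (−Ka + √(Ka² + 4·Ka·C₀))/2 = 5.25 × 10^-3 M
pH = −log(5.25 × 10^-3) = 2.28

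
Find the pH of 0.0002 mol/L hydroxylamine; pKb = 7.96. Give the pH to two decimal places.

NH2OH + H2O ⇌ NH3OH+ + OH-
Kb = 10^(−7.96) = 1.10 × 10^-8
Let x = [OH-] at equilibrium. Kb = x²/(0.0002 − x).
Neglecting x in the denominator: x = √(1.10 × 10^-8 × 0.0002) = 1.48 × 10^-6 M
pOH = −log(1.48 × 10^-6) = 5.83; pH = 14.00 − 5.83 = 8.17

pH = 8.17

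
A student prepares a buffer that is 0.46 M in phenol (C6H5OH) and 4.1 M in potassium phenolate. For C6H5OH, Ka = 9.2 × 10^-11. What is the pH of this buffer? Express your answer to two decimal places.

pKa = −log(9.2 × 10^-11) = 10.036
pH = pKa + log([A⁻]/[HA]) = 10.036 + log(4.1/0.46)
pH = 10.036 + (+0.950) = 10.99

pH = 10.99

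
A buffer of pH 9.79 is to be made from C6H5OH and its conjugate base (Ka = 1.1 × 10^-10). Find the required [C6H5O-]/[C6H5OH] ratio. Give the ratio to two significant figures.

ratio = 0.68

pKa = -log(1.1 × 10^-10) = 9.959
pH = pKa + log(r) ⇒ log(r) = 9.79 − 9.959 = -0.169
r = [C6H5O-]/[C6H5OH] = 10^(-0.169) = 0.678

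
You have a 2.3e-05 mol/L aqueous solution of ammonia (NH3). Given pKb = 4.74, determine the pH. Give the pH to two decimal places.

pH = 9.12

NH3 + H2O ⇌ NH4+ + OH-
Kb = 10^(−4.74) = 1.82 × 10^-5
Kb = [OH-]²/(2.3e-05 − [OH-]) = 1.82 × 10^-5
The 5% rule fails; solving [OH-]² + Kb·[OH-] − Kb·C₀ = 0 exactly:
[OH-] = [−1.82e-05 + √(1.82e-05² + 1.67e-09)]/2 = 1.33 × 10^-5 M
pOH = 4.88, so pH = 14.00 − pOH = 9.12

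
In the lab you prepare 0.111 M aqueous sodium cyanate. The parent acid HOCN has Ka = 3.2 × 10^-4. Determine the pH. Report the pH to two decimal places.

OCN- is the conjugate base of the weak acid HOCN.
Kb = Kw/Ka = 1.0×10^-14 / 3.2 × 10^-4 = 3.12 × 10^-11
From the ICE table, Kb = [OH-]²/(0.111 − [OH-]) = 3.12 × 10^-11.
Assume [OH-] ≪ 0.111: [OH-] ≈ √(3.12 × 10^-11 × 0.111) = 1.86 × 10^-6 M
pOH = −log(1.86 × 10^-6) = 5.73; pH = 14.00 − 5.73 = 8.27

pH = 8.27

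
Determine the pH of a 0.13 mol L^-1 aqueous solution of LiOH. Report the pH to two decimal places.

pH = 13.11

LiOH is a strong base; [OH-] = 0.13 M.
pOH = -log(0.13) = 0.89
pH = 14.00 - 0.89 = 13.11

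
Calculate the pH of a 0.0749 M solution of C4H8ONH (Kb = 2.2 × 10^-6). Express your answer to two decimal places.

pH = 10.61

C4H8ONH + H2O ⇌ C4H8ONH2+ + OH-
From the ICE table, Kb = x²/(0.0749 − x) = 2.2 × 10^-6.
Neglecting x in the denominator: x = √(2.2 × 10^-6 × 0.0749) = 4.06 × 10^-4 M
(x/C₀ = 0.54% < 5%, so the approximation holds.)
pOH = −log(4.06 × 10^-4) = 3.39; pH = 14.00 − 3.39 = 10.61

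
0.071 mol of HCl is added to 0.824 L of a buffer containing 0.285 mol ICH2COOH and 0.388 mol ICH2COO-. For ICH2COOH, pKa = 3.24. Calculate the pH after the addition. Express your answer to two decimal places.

After neutralization: n(ICH2COOH) = 0.356 mol, n(ICH2COO-) = 0.317 mol.
pH = pKa + log(n_ICH2COO-/n_ICH2COOH) = 3.24 + log(0.317/0.356) = 3.24 + (-0.050)

pH = 3.19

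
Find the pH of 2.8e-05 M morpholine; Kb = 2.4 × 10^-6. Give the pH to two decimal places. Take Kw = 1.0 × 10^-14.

pH = 8.85

C4H8ONH + H2O ⇌ C4H8ONH2+ + OH-
Kb = [OH-]²/(2.8e-05 − [OH-]) = 2.4 × 10^-6
The 5% rule fails; solving [OH-]² + Kb·[OH-] − Kb·C₀ = 0 exactly:
[OH-] = [−2.4e-06 + √(2.4e-06² + 2.69e-10)]/2 = 7.08 × 10^-6 M
pOH = −log(7.08 × 10^-6) = 5.15; pH = 14.00 − 5.15 = 8.85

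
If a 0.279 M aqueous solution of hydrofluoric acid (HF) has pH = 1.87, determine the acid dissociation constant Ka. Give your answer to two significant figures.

[H+] = 10^(-1.87) = 1.35 × 10^-2 M
At equilibrium [HA] = 0.279 − 1.35 × 10^-2 = 2.66 × 10^-1 M
Ka = [H+][A-]/[HA] = (1.35 × 10^-2)² / 2.66 × 10^-1 = 6.9 × 10^-4

Ka = 6.9 × 10^-4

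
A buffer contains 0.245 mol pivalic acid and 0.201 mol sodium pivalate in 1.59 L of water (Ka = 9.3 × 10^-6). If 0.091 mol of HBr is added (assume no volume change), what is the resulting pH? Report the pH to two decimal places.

After neutralization: n((CH3)3CCOOH) = 0.336 mol, n((CH3)3CCOO-) = 0.11 mol.
pKa = −log(9.3 × 10^-6) = 5.032
pH = pKa + log([A⁻]/[HA]) = 5.032 + log(0.11/0.336) = 5.032 -0.485

pH = 4.55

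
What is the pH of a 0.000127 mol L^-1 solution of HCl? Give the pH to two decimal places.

pH = 3.90

HCl is a strong acid and dissociates completely, so [H+] = 0.000127 M.
pH = -log(0.000127) = 3.90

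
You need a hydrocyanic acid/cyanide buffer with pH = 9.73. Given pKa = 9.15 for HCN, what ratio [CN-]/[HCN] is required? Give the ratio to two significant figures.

ratio = 3.8

pH = pKa + log(r) ⇒ log(r) = 9.73 − 9.15 = +0.58
r = [CN-]/[HCN] = 10^(+0.58) = 3.8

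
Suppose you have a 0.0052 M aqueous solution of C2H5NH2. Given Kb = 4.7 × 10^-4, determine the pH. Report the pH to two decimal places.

C2H5NH2 + H2O ⇌ C2H5NH3+ + OH-
Let x = [OH-] at equilibrium. Kb = x²/(0.0052 − x).
Here C₀/Kb ≈ 11.1, so the small-x approximation fails. Use the quadratic:
x = [−0.00047 + √(0.00047² + 9.78e-06)]/2 = 1.35 × 10^-3 M
pOH = 2.87, so pH = 14.00 − pOH = 11.13

pH = 11.13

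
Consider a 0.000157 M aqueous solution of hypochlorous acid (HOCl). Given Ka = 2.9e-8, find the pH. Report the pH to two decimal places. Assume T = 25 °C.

HOCl ⇌ OCl- + H+
From the ICE table, Ka = x²/(0.000157 − x) = 2.9 × 10^-8.
Since Ka ≪ C₀, x ≈ √(Ka·C₀) = 2.13 × 10^-6 M.
Check: 1.4% ionized — well under 5%, approximation valid.
pH = −log(2.13 × 10^-6) = 5.67

pH = 5.67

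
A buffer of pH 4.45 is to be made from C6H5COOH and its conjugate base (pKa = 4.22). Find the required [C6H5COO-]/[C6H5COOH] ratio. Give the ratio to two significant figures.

pH = pKa + log(r) ⇒ log(r) = 4.45 − 4.22 = +0.23
r = [C6H5COO-]/[C6H5COOH] = 10^(+0.23) = 1.7

ratio = 1.7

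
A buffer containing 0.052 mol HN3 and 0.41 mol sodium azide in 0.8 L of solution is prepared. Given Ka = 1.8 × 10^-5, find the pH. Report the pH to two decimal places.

pKa = −log(1.8 × 10^-5) = 4.745
pH = pKa + log([A⁻]/[HA]) = 4.745 + log(0.41/0.052)
pH = 4.745 + (+0.897) = 5.64

pH = 5.64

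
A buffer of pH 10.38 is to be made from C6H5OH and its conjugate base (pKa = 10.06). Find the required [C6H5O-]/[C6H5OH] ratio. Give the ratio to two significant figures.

ratio = 2.1

pH = pKa + log(r) ⇒ log(r) = 10.38 − 10.06 = +0.32
r = [C6H5O-]/[C6H5OH] = 10^(+0.32) = 2.09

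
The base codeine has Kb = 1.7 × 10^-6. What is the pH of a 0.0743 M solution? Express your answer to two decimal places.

C18H21NO3 + H2O ⇌ C18H22NO3+ + OH-
Kb = [OH-]²/(0.0743 − [OH-]) = 1.7 × 10^-6
Since Kb ≪ C₀, [OH-] ≈ √(Kb·C₀) = 3.55 × 10^-4 M.
Check: 0.48% ionized — well under 5%, approximation valid.
pOH = −log(3.55 × 10^-4) = 3.45; pH = 14.00 − 3.45 = 10.55

pH = 10.55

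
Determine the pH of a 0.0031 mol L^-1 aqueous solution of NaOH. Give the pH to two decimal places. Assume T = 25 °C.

pH = 11.49

NaOH is a strong base; [OH-] = 0.0031 M.
pOH = -log(0.0031) = 2.51
pH = 14.00 - 2.51 = 11.49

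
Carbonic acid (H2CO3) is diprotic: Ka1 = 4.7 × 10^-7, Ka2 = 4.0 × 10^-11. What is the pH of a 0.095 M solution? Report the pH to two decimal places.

Since Ka1 ≫ Ka2, the first ionization dominates [H+].
Ka1 = x²/(0.095 − x) = 4.7 × 10^-7
x ≈ √(4.7 × 10^-7 × 0.095) = 2.11 × 10^-4 M
pH = −log(2.11 × 10^-4) = 3.68

pH = 3.68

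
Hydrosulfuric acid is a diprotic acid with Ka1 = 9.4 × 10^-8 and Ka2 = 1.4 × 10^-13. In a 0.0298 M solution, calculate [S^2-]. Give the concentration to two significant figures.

1.4 × 10^-13 M

First ionization gives [H+] ≈ [HS-] = 5.29 × 10^-5 M.
Second step: Ka2 = [H+][S^2-]/[HS-] ≈ [S^2-] (since [H+] ≈ [HS-]).
So [S^2-] ≈ Ka2.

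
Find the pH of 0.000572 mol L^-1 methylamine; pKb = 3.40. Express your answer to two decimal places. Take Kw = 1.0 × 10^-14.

pH = 10.50

CH3NH2 + H2O ⇌ CH3NH3+ + OH-
Kb = 10^(−3.40) = 3.98 × 10^-4
From the ICE table, Kb = x²/(0.000572 − x) = 3.98 × 10^-4.
Here C₀/Kb ≈ 1.44, so the small-x approximation fails. Use the quadratic:
x = (−Kb + √(Kb² + 4·Kb·C₀))/2 = 3.18 × 10^-4 M
pOH = −log(3.18 × 10^-4) = 3.50; pH = 14.00 − 3.50 = 10.50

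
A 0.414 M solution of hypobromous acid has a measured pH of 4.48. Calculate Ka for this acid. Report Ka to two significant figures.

[H+] = 10^(-4.48) = 3.31 × 10^-5 M
At equilibrium [HA] = 0.414 − 3.31 × 10^-5 = 4.14 × 10^-1 M
Ka = [H+][A-]/[HA] = (3.31 × 10^-5)² / 4.14 × 10^-1 = 2.6 × 10^-9

Ka = 2.6 × 10^-9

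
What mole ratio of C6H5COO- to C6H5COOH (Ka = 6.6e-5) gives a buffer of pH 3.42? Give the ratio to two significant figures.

ratio = 0.17

pKa = -log(6.6 × 10^-5) = 4.180
pH = pKa + log(r) ⇒ log(r) = 3.42 − 4.180 = -0.760
r = [C6H5COO-]/[C6H5COOH] = 10^(-0.760) = 0.174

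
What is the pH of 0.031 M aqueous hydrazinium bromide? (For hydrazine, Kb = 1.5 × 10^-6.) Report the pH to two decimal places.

pH = 4.84

N2H5+ is the conjugate acid of the weak base N2H4.
Ka = Kw/Kb = 1.0×10^-14 / 1.5 × 10^-6 = 6.67 × 10^-9
From the ICE table, Ka = [H+]²/(0.031 − [H+]) = 6.67 × 10^-9.
Neglecting [H+] in the denominator: [H+] = √(6.67 × 10^-9 × 0.031) = 1.44 × 10^-5 M
pH = −log(1.44 × 10^-5) = 4.84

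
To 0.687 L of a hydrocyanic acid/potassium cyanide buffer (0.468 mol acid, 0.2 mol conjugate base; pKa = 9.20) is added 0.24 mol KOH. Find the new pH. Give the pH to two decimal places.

pH = 9.49

OH- converts HCN to CN-: HCN → 0.228 mol, CN- → 0.44 mol.
Henderson–Hasselbalch with mole ratio 0.44/0.228: pH = 9.20 + (+0.286)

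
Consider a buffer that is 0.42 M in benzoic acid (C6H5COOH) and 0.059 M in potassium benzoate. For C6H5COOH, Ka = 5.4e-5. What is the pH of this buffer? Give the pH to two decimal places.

pH = 3.42

pKa = −log(5.4 × 10^-5) = 4.268
pH = pKa + log([A⁻]/[HA]) = 4.268 + log(0.059/0.42)
pH = 4.268 + (-0.852) = 3.42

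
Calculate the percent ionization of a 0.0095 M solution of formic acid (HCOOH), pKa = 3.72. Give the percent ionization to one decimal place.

13.2%

HCOOH ⇌ HCOO- + H+; let x = [H+] at equilibrium.
Ka = 10^(−3.72) = 1.91 × 10^-4
Ka = x²/(C₀ − x); solving the quadratic gives x = 1.25 × 10^-3 M.
% ionization = x/C₀ × 100% = 1.25 × 10^-3/0.0095 × 100% = 13.2%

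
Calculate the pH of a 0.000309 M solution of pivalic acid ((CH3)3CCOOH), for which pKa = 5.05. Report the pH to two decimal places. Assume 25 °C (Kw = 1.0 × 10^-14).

pH = 4.32

(CH3)3CCOOH ⇌ (CH3)3CCOO- + H+
Ka = 10^(−5.05) = 8.91 × 10^-6
From the ICE table, Ka = [H+]²/(0.000309 − [H+]) = 8.91 × 10^-6.
The 5% rule fails; solving [H+]² + Ka·[H+] − Ka·C₀ = 0 exactly:
[H+] = [−8.91e-06 + √(8.91e-06² + 1.1e-08)]/2 = 4.82 × 10^-5 M
pH = −log(4.82 × 10^-5) = 4.32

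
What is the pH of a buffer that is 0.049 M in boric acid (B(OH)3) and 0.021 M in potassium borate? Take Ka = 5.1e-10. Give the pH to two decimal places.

pKa = −log(5.1 × 10^-10) = 9.292
Using pH = pKa + log([base]/[acid]) with [base]/[acid] = 0.021/0.049:
pH = 9.292 + (-0.368) = 8.92

pH = 8.92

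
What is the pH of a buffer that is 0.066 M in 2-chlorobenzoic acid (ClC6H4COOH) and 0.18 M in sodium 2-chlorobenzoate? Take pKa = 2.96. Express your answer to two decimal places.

Using pH = pKa + log([base]/[acid]) with [base]/[acid] = 0.18/0.066:
pH = 2.96 + (+0.436) = 3.40

pH = 3.40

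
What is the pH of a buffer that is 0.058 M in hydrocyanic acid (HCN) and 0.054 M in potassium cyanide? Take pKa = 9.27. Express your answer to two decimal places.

pH = 9.24

Using pH = pKa + log([base]/[acid]) with [base]/[acid] = 0.054/0.058:
pH = 9.27 + (-0.031) = 9.24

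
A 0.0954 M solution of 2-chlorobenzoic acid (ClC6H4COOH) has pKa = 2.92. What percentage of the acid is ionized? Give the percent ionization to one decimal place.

10.6%

ClC6H4COOH ⇌ ClC6H4COO- + H+; let x = [H+] at equilibrium.
Ka = 10^(−2.92) = 1.20 × 10^-3
Ka = x²/(C₀ − x); solving the quadratic gives x = 1.01 × 10^-2 M.
Fraction ionized = 1.01 × 10^-2 / 0.0954 = 0.1059 → 10.6%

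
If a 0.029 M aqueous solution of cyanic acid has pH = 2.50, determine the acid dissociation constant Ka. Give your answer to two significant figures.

[H+] = 10^(-2.50) = 3.16 × 10^-3 M
At equilibrium [HA] = 0.029 − 3.16 × 10^-3 = 2.58 × 10^-2 M
Ka = [H+][A-]/[HA] = (3.16 × 10^-3)² / 2.58 × 10^-2 = 3.9 × 10^-4

Ka = 3.9 × 10^-4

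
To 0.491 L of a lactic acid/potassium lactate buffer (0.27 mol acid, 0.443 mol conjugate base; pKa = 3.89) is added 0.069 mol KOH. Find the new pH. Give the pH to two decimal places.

After neutralization: n(CH3CH(OH)COOH) = 0.201 mol, n(CH3CH(OH)COO-) = 0.512 mol.
Henderson–Hasselbalch with mole ratio 0.512/0.201: pH = 3.89 + (+0.406)

pH = 4.30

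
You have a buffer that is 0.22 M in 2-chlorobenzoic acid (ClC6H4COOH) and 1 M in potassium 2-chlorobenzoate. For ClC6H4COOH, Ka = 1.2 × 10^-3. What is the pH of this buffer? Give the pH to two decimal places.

pKa = −log(1.2 × 10^-3) = 2.921
pH = pKa + log([A⁻]/[HA]) = 2.921 + log(1/0.22)
pH = 2.921 + (+0.658) = 3.58

pH = 3.58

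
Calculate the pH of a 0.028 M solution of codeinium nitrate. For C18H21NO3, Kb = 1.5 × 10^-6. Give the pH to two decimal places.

pH = 4.86

C18H22NO3+ is the conjugate acid of the weak base C18H21NO3.
Ka = Kw/Kb = 1.0×10^-14 / 1.5 × 10^-6 = 6.67 × 10^-9
From the ICE table, Ka = x²/(0.028 − x) = 6.67 × 10^-9.
Neglecting x in the denominator: x = √(6.67 × 10^-9 × 0.028) = 1.37 × 10^-5 M
pH = −log[H+] = −log(1.37 × 10^-5) = 4.86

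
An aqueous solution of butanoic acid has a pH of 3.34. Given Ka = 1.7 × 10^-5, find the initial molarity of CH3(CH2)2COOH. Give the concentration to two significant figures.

[H+] = 10^(-3.34) = 4.57 × 10^-4 M = x
Ka = x²/(C₀ − x) ⇒ C₀ = x + x²/Ka
C₀ = 4.57 × 10^-4 + (4.57 × 10^-4)²/(1.7 × 10^-5) = 1.27 × 10^-2 M

C₀ = 1.3 × 10^-2 M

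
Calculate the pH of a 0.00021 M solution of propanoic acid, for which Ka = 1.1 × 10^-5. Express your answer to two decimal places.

CH3CH2COOH ⇌ CH3CH2COO- + H+
Ka = [H+]²/(0.00021 − [H+]) = 1.1 × 10^-5
The 5% rule fails; solving [H+]² + Ka·[H+] − Ka·C₀ = 0 exactly:
[H+] = [−1.1e-05 + √(1.1e-05² + 9.24e-09)]/2 = 4.29 × 10^-5 M
pH = −log[H+] = −log(4.29 × 10^-5) = 4.37

pH = 4.37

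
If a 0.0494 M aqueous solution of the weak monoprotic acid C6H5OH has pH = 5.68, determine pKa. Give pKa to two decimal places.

[H+] = 10^(-5.68) = 2.09 × 10^-6 M
At equilibrium [HA] = 0.0494 − 2.09 × 10^-6 = 4.94 × 10^-2 M
Ka = [H+][A-]/[HA] = (2.09 × 10^-6)² / 4.94 × 10^-2 = 8.84 × 10^-11
pKa = -log(8.84 × 10^-11) = 10.05

pKa = 10.05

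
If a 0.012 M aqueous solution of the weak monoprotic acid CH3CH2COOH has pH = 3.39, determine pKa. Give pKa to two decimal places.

[H+] = 10^(-3.39) = 4.07 × 10^-4 M
At equilibrium [HA] = 0.012 − 4.07 × 10^-4 = 1.16 × 10^-2 M
Ka = [H+][A-]/[HA] = (4.07 × 10^-4)² / 1.16 × 10^-2 = 1.43 × 10^-5
pKa = -log(1.43 × 10^-5) = 4.84

pKa = 4.84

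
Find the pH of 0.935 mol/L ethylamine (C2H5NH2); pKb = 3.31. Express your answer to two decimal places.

pH = 12.33

C2H5NH2 + H2O ⇌ C2H5NH3+ + OH-
Kb = 10^(−3.31) = 4.90 × 10^-4
From the ICE table, Kb = [OH-]²/(0.935 − [OH-]) = 4.90 × 10^-4.
Since Kb ≪ C₀, [OH-] ≈ √(Kb·C₀) = 2.14 × 10^-2 M.
pOH = −log(2.14 × 10^-2) = 1.67; pH = 14.00 − 1.67 = 12.33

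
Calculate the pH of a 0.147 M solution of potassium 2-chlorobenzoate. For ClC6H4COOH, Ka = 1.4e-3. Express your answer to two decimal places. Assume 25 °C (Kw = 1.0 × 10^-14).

ClC6H4COO- is the conjugate base of the weak acid ClC6H4COOH.
Kb = Kw/Ka = 1.0×10^-14 / 1.4 × 10^-3 = 7.14 × 10^-12
Let x = [OH-] at equilibrium. Kb = x²/(0.147 − x).
Since Kb ≪ C₀, x ≈ √(Kb·C₀) = 1.02 × 10^-6 M.
Check: 0.0007% ionized — well under 5%, approximation valid.
pOH = −log(1.02 × 10^-6) = 5.99; pH = 14.00 − 5.99 = 8.01

pH = 8.01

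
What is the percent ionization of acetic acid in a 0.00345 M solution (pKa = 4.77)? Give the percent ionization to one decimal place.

6.8%

CH3COOH ⇌ CH3COO- + H+; let x = [H+] at equilibrium.
Ka = 10^(−4.77) = 1.70 × 10^-5
Solve x² + 1.7e-05x − 5.86e-08 = 0 → x = 2.34 × 10^-4 M
Fraction ionized = 2.34 × 10^-4 / 0.00345 = 0.0678 → 6.8%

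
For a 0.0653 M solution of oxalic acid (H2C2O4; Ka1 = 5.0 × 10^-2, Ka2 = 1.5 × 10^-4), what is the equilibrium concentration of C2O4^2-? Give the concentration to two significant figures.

1.5 × 10^-4 M

First ionization gives [H+] ≈ [HC2O4-] = 3.74 × 10^-2 M.
Second step: Ka2 = [H+][C2O4^2-]/[HC2O4-] ≈ [C2O4^2-] (since [H+] ≈ [HC2O4-]).
So [C2O4^2-] ≈ Ka2.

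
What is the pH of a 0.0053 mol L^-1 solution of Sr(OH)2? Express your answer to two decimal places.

Sr(OH)2 is a strong base (each formula unit releases 2 OH-); [OH-] = 0.0106 M.
pOH = -log(0.0106) = 1.97
pH = 14.00 - 1.97 = 12.03

pH = 12.03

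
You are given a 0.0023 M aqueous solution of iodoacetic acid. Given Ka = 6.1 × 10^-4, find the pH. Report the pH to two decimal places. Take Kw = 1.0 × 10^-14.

pH = 3.04

ICH2COOH ⇌ ICH2COO- + H+
Ka = [H+]²/(0.0023 − [H+]) = 6.1 × 10^-4
Here C₀/Ka ≈ 3.77, so the small-[H+] approximation fails. Use the quadratic:
[H+] = [−0.00061 + √(0.00061² + 5.61e-06)]/2 = 9.18 × 10^-4 M
pH = −log(9.18 × 10^-4) = 3.04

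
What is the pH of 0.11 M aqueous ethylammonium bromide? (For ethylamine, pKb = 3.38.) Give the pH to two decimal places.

C2H5NH3+ is the conjugate acid of the weak base C2H5NH2.
Kb = 10^(−3.38) = 4.17 × 10^-4
Ka = Kw/Kb = 1.0×10^-14 / 4.17 × 10^-4 = 2.40 × 10^-11
Ka = [H+]²/(0.11 − [H+]) = 2.40 × 10^-11
Since Ka ≪ C₀, [H+] ≈ √(Ka·C₀) = 1.62 × 10^-6 M.
Check: 0.0015% ionized — well under 5%, approximation valid.
pH = −log(1.62 × 10^-6) = 5.79

pH = 5.79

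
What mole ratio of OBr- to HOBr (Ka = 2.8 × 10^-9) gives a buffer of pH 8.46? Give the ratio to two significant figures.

ratio = 0.81

pKa = -log(2.8 × 10^-9) = 8.553
pH = pKa + log(r) ⇒ log(r) = 8.46 − 8.553 = -0.093
r = [OBr-]/[HOBr] = 10^(-0.093) = 0.807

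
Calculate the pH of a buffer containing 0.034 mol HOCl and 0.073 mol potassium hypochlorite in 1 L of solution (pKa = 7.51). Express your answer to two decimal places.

pH = pKa + log([A⁻]/[HA]) = 7.51 + log(0.073/0.034)
pH = 7.51 + (+0.332) = 7.84

pH = 7.84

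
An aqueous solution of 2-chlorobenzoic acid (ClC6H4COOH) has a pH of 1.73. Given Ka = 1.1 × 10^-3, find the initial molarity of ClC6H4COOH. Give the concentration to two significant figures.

C₀ = 3.3 × 10^-1 M

[H+] = 10^(-1.73) = 1.86 × 10^-2 M = x
Ka = x²/(C₀ − x) ⇒ C₀ = x + x²/Ka
C₀ = 1.86 × 10^-2 + (1.86 × 10^-2)²/(1.1 × 10^-3) = 3.33 × 10^-1 M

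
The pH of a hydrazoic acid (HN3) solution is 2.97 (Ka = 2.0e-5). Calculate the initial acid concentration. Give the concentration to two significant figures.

C₀ = 5.8 × 10^-2 M

[H+] = 10^(-2.97) = 1.07 × 10^-3 M = x
Ka = x²/(C₀ − x) ⇒ C₀ = x + x²/Ka
C₀ = 1.07 × 10^-3 + (1.07 × 10^-3)²/(2.0 × 10^-5) = 5.83 × 10^-2 M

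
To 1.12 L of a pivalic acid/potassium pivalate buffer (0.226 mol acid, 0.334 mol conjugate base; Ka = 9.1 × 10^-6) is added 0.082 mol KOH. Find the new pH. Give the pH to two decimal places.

pH = 5.50

After neutralization: n((CH3)3CCOOH) = 0.144 mol, n((CH3)3CCOO-) = 0.416 mol.
pKa = −log(9.1 × 10^-6) = 5.041
Henderson–Hasselbalch with mole ratio 0.416/0.144: pH = 5.041 + (+0.461)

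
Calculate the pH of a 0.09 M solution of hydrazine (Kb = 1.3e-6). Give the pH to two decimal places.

pH = 10.53

N2H4 + H2O ⇌ N2H5+ + OH-
From the ICE table, Kb = x²/(0.09 − x) = 1.3 × 10^-6.
Since Kb ≪ C₀, x ≈ √(Kb·C₀) = 3.42 × 10^-4 M.
(x/C₀ = 0.38% < 5%, so the approximation holds.)
pOH = −log(3.42 × 10^-4) = 3.47; pH = 14.00 − 3.47 = 10.53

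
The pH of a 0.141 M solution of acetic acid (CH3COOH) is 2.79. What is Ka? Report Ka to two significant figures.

[H+] = 10^(-2.79) = 1.62 × 10^-3 M
At equilibrium [HA] = 0.141 − 1.62 × 10^-3 = 1.39 × 10^-1 M
Ka = [H+][A-]/[HA] = (1.62 × 10^-3)² / 1.39 × 10^-1 = 1.9 × 10^-5

Ka = 1.9 × 10^-5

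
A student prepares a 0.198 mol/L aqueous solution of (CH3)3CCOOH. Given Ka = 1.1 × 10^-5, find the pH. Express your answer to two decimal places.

pH = 2.83

(CH3)3CCOOH ⇌ (CH3)3CCOO- + H+
Ka = [H+]²/(0.198 − [H+]) = 1.1 × 10^-5
Neglecting [H+] in the denominator: [H+] = √(1.1 × 10^-5 × 0.198) = 1.48 × 10^-3 M
Check: 0.75% ionized — well under 5%, approximation valid.
pH = −log(1.48 × 10^-3) = 2.83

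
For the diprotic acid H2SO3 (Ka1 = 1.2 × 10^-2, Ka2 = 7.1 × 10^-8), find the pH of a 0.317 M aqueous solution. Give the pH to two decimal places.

pH = 1.25

Ka1 ≫ Ka2, so treat the first dissociation as the only significant source of H+.
Ka1 = x²/(0.317 − x) = 1.2 × 10^-2
Solving the quadratic: x = (−Ka1 + √(Ka1² + 4·Ka1·C₀))/2 = 5.60 × 10^-2 M
pH = −log(5.60 × 10^-2) = 1.25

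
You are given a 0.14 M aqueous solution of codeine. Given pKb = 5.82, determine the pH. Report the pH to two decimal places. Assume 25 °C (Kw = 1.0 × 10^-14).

C18H21NO3 + H2O ⇌ C18H22NO3+ + OH-
Kb = 10^(−5.82) = 1.51 × 10^-6
From the ICE table, Kb = [OH-]²/(0.14 − [OH-]) = 1.51 × 10^-6.
Assume [OH-] ≪ 0.14: [OH-] ≈ √(1.51 × 10^-6 × 0.14) = 4.60 × 10^-4 M
Check: 0.33% ionized — well under 5%, approximation valid.
pOH = 3.34, so pH = 14.00 − pOH = 10.66

pH = 10.66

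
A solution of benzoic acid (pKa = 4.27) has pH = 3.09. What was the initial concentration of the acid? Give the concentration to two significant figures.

C₀ = 1.3 × 10^-2 M

[H+] = 10^(-3.09) = 8.13 × 10^-4 M = x
Ka = 10^(−4.27) = 5.37 × 10^-5
Ka = x²/(C₀ − x) ⇒ C₀ = x + x²/Ka
C₀ = 8.13 × 10^-4 + (8.13 × 10^-4)²/(5.37 × 10^-5) = 1.31 × 10^-2 M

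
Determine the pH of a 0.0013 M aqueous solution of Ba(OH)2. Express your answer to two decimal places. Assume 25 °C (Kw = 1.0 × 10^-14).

Ba(OH)2 is a strong base (each formula unit releases 2 OH-); [OH-] = 0.0026 M.
pOH = -log(0.0026) = 2.59
pH = 14.00 - 2.59 = 11.41

pH = 11.41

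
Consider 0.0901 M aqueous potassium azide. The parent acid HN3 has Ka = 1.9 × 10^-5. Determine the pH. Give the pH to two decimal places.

pH = 8.84

N3- is the conjugate base of the weak acid HN3.
Kb = Kw/Ka = 1.0×10^-14 / 1.9 × 10^-5 = 5.26 × 10^-10
From the ICE table, Kb = [OH-]²/(0.0901 − [OH-]) = 5.26 × 10^-10.
Since Kb ≪ C₀, [OH-] ≈ √(Kb·C₀) = 6.88 × 10^-6 M.
Check: 0.0076% ionized — well under 5%, approximation valid.
pOH = −log(6.88 × 10^-6) = 5.16; pH = 14.00 − 5.16 = 8.84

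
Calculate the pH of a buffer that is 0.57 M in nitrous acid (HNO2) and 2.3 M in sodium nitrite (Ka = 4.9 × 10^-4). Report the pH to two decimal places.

pH = 3.92

pKa = −log(4.9 × 10^-4) = 3.310
Henderson–Hasselbalch: pH = pKa + log([NO2-]/[HNO2]) = 3.310 + log(2.3/0.57)
pH = 3.310 + (+0.606) = 3.92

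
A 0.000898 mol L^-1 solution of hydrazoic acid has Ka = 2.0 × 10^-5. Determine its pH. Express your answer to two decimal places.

HN3 ⇌ N3- + H+
From the ICE table, Ka = [H+]²/(0.000898 − [H+]) = 2.0 × 10^-5.
Here C₀/Ka ≈ 44.9, so the small-[H+] approximation fails. Use the quadratic:
[H+] = (−Ka + √(Ka² + 4·Ka·C₀))/2 = 1.24 × 10^-4 M
pH = −log[H+] = −log(1.24 × 10^-4) = 3.91

pH = 3.91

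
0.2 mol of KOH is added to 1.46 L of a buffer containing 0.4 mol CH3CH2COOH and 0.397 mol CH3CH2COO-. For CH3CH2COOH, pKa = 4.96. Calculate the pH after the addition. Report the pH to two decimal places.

OH- converts CH3CH2COOH to CH3CH2COO-: CH3CH2COOH → 0.2 mol, CH3CH2COO- → 0.597 mol.
pH = pKa + log([A⁻]/[HA]) = 4.96 + log(0.597/0.2) = 4.96 +0.475

pH = 5.43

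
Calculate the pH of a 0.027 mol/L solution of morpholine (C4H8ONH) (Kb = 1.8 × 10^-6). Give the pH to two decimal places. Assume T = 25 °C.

C4H8ONH + H2O ⇌ C4H8ONH2+ + OH-
Let x = [OH-] at equilibrium. Kb = x²/(0.027 − x).
Neglecting x in the denominator: x = √(1.8 × 10^-6 × 0.027) = 2.20 × 10^-4 M
pOH = 3.66, so pH = 14.00 − pOH = 10.34

pH = 10.34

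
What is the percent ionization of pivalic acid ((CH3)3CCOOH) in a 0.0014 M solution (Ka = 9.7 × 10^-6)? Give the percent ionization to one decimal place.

(CH3)3CCOOH ⇌ (CH3)3CCOO- + H+; let x = [H+] at equilibrium.
Ka = x²/(C₀ − x); solving the quadratic gives x = 1.12 × 10^-4 M.
% ionization = x/C₀ × 100% = 1.12 × 10^-4/0.0014 × 100% = 8.0%

8.0%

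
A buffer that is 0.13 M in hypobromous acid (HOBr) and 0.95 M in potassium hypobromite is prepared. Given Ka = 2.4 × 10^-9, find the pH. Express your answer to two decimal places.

pH = 9.48

pKa = −log(2.4 × 10^-9) = 8.620
Henderson–Hasselbalch: pH = pKa + log([OBr-]/[HOBr]) = 8.620 + log(0.95/0.13)
pH = 8.620 + (+0.864) = 9.48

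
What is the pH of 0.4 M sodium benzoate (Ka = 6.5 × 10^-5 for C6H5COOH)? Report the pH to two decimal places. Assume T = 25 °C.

pH = 8.89

C6H5COO- is the conjugate base of the weak acid C6H5COOH.
Kb = Kw/Ka = 1.0×10^-14 / 6.5 × 10^-5 = 1.54 × 10^-10
Kb = [OH-]²/(0.4 − [OH-]) = 1.54 × 10^-10
Assume [OH-] ≪ 0.4: [OH-] ≈ √(1.54 × 10^-10 × 0.4) = 7.85 × 10^-6 M
pOH = 5.11, so pH = 14.00 − pOH = 8.89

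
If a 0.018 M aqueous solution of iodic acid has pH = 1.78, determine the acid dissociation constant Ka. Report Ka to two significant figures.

Ka = 2.0 × 10^-1

[H+] = 10^(-1.78) = 1.66 × 10^-2 M
At equilibrium [HA] = 0.018 − 1.66 × 10^-2 = 1.40 × 10^-3 M
Ka = [H+][A-]/[HA] = (1.66 × 10^-2)² / 1.40 × 10^-3 = 2.0 × 10^-1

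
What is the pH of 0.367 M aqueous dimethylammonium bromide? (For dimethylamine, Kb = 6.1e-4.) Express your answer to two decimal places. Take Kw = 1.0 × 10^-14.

(CH3)2NH2+ is the conjugate acid of the weak base (CH3)2NH.
Ka = Kw/Kb = 1.0×10^-14 / 6.1 × 10^-4 = 1.64 × 10^-11
Ka = [H+]²/(0.367 − [H+]) = 1.64 × 10^-11
Since Ka ≪ C₀, [H+] ≈ √(Ka·C₀) = 2.45 × 10^-6 M.
pH = −log(2.45 × 10^-6) = 5.61

pH = 5.61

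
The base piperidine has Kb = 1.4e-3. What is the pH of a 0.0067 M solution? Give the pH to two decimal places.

C5H10NH + H2O ⇌ C5H10NH2+ + OH-
From the ICE table, Kb = [OH-]²/(0.0067 − [OH-]) = 1.4 × 10^-3.
Here C₀/Kb ≈ 4.79, so the small-[OH-] approximation fails. Use the quadratic:
[OH-] = [−0.0014 + √(0.0014² + 3.75e-05)]/2 = 2.44 × 10^-3 M
pOH = 2.61, so pH = 14.00 − pOH = 11.39

pH = 11.39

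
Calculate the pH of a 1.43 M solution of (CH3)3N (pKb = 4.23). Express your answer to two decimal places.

(CH3)3N + H2O ⇌ (CH3)3NH+ + OH-
Kb = 10^(−4.23) = 5.89 × 10^-5
From the ICE table, Kb = [OH-]²/(1.43 − [OH-]) = 5.89 × 10^-5.
Since Kb ≪ C₀, [OH-] ≈ √(Kb·C₀) = 9.18 × 10^-3 M.
pOH = 2.04, so pH = 14.00 − pOH = 11.96

pH = 11.96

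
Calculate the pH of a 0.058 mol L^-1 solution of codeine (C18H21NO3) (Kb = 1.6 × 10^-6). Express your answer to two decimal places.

pH = 10.48

C18H21NO3 + H2O ⇌ C18H22NO3+ + OH-
From the ICE table, Kb = [OH-]²/(0.058 − [OH-]) = 1.6 × 10^-6.
Neglecting [OH-] in the denominator: [OH-] = √(1.6 × 10^-6 × 0.058) = 3.05 × 10^-4 M
Check: 0.53% ionized — well under 5%, approximation valid.
pOH = −log(3.05 × 10^-4) = 3.52; pH = 14.00 − 3.52 = 10.48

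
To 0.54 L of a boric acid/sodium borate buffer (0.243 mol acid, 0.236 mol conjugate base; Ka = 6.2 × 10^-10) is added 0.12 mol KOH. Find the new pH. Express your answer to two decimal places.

After neutralization: n(B(OH)3) = 0.123 mol, n(B(OH)4-) = 0.356 mol.
pKa = −log(6.2 × 10^-10) = 9.208
pH = pKa + log([A⁻]/[HA]) = 9.208 + log(0.356/0.123) = 9.208 +0.462

pH = 9.67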